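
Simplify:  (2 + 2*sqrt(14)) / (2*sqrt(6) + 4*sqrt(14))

(-2*sqrt(21) - sqrt(6) + 2*sqrt(14) + 28)/50

Multiply numerator and denominator by -2*sqrt(6) + 4*sqrt(14).
Denominator becomes 200; numerator becomes -8*sqrt(21) - 4*sqrt(6) + 8*sqrt(14) + 112.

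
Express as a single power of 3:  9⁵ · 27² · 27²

3^22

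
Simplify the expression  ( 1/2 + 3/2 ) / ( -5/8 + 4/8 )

-16

Numerator: 1/2 + 3/2 = 2
Denominator: -5/8 + 4/8 = -1/8
Divide: (2) · (-8) = -16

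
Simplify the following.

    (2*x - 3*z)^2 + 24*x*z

After expansion: 4*x^2 + 12*x*z + 9*z^2 — a perfect-square trinomial.

(2*x + 3*z)^2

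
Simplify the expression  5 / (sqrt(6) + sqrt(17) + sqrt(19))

(-5*sqrt(1938) + 10*sqrt(19) + 20*sqrt(17) + 75*sqrt(6))/196

Group as (sqrt(17) + sqrt(19)) + sqrt(6); multiply by (sqrt(17) + sqrt(19)) - sqrt(6), then rationalise the remaining surd.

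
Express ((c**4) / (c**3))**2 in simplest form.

c**2

Inside the bracket: c**1
Raise to the power 2: c**2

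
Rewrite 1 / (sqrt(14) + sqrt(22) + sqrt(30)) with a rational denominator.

(-2*sqrt(2310) + 3*sqrt(30) + 11*sqrt(22) + 19*sqrt(14))/598

Group as (sqrt(14) + sqrt(30)) + sqrt(22); multiply by (sqrt(14) + sqrt(30)) - sqrt(22), then rationalise the remaining surd.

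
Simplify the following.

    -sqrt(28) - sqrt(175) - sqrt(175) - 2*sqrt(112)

-20*sqrt(7)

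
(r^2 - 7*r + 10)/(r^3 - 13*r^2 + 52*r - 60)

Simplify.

Factor: r^2 - 7*r + 10 = (r - 2)*(r - 5);  r^3 - 13*r^2 + 52*r - 60 = (r - 2)*(r - 5)*(r - 6)
Cancel the common factors (r - 5), (r - 2).

1/(r - 6)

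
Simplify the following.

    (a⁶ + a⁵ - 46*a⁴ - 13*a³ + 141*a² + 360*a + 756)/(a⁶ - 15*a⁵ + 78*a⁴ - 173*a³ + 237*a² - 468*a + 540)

(a² + 9*a + 14)/(a² - 7*a + 10)

Factor: a⁶ + a⁵ - 46*a⁴ - 13*a³ + 141*a² + 360*a + 756 = (a - 6)·(a² + a + 3)·(a + 2)·(a + 7)·(a - 3);  a⁶ - 15*a⁵ + 78*a⁴ - 173*a³ + 237*a² - 468*a + 540 = (a² + a + 3)·(a - 2)·(a - 6)·(a - 3)·(a - 5)
Cancel the common factors (a² + a + 3), (a - 3), (a - 6).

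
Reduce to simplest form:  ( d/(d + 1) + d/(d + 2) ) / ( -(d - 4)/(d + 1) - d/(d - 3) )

(-2*d³ + 3*d² + 9*d)/(2*d³ - 2*d² + 24)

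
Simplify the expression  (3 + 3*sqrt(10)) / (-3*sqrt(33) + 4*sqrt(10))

(-9*sqrt(330) - 120 - 9*sqrt(33) - 12*sqrt(10))/137

Multiply numerator and denominator by 4*sqrt(10) + 3*sqrt(33).
Denominator becomes -137; numerator becomes 12*sqrt(10) + 9*sqrt(33) + 120 + 9*sqrt(330).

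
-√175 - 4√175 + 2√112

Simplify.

-17*√7

√175 = 5*√7; 4√175 = 20*√7; 2√112 = 8*√7
Combine: (-5 - 20 + 8)·√7 = -17*√7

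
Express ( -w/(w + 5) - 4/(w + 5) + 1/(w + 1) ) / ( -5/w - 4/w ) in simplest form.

Numerator: -w/(w + 5) - 4/(w + 5) + 1/(w + 1) = (-w^2 - 4*w + 1)/(w^2 + 6*w + 5)
Denominator: -5/w - 4/w = -9/w
Divide: ((-w^2 - 4*w + 1)/(w^2 + 6*w + 5)) · (-w/9) = (w^3 + 4*w^2 - w)/(9*w^2 + 54*w + 45)

(w^3 + 4*w^2 - w)/(9*w^2 + 54*w + 45)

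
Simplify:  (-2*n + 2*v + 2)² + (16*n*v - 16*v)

4*(n + v - 1)²

Expanding gives 4*n² + 8*n*v - 8*n + 4*v² - 8*v + 4, a perfect square.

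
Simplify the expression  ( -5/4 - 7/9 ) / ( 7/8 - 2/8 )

-146/45

Numerator: -5/4 - 7/9 = -73/36
Denominator: 7/8 - 2/8 = 5/8
Divide: (-73/36) · (8/5) = -146/45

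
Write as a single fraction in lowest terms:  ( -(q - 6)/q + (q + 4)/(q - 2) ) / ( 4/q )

(3*q - 3)/(q - 2)

Numerator: -(q - 6)/q + (q + 4)/(q - 2) = (12*q - 12)/(q² - 2*q)
Denominator: 4/q = 4/q
Divide: ((12*q - 12)/(q² - 2*q)) · (q/4) = (3*q - 3)/(q - 2)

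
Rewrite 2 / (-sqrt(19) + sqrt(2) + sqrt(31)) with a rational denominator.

(-7*sqrt(19) - 5*sqrt(31) + 24*sqrt(2) + sqrt(1178))/13

Group as (sqrt(2) + sqrt(31)) - sqrt(19); multiply by (sqrt(2) + sqrt(31)) + sqrt(19), then rationalise the remaining surd.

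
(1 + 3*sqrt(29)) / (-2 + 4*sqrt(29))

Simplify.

(sqrt(29) + 35)/46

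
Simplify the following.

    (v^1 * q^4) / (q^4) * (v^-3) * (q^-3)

Quotient: v^1
Multiply by (v^-3) * (q^-3): add exponents.

1/(q^3*v^2)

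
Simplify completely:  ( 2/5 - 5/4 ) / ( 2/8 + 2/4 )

Numerator: 2/5 - 5/4 = -17/20
Denominator: 2/8 + 2/4 = 3/4
Divide: (-17/20) · (4/3) = -17/15

-17/15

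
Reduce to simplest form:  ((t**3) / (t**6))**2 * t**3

Inside the bracket: (t**-3)
Raise to the power 2: (t**-6)
Multiply by t**3: add exponents.

t**(-3)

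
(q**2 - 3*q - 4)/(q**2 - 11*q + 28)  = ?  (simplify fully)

Factor: q**2 - 3*q - 4 = (q + 1)*(q - 4);  q**2 - 11*q + 28 = (q - 7)*(q - 4)
Cancel the common factor (q - 4).

(q + 1)/(q - 7)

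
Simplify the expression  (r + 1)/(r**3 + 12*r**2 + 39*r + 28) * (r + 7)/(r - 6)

1/(r**2 - 2*r - 24)

Factor: r**3 + 12*r**2 + 39*r + 28 = (r + 1)*(r + 4)*(r + 7)
Cancel the common factors (r + 7), (r + 1).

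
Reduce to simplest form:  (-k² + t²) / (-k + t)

k + t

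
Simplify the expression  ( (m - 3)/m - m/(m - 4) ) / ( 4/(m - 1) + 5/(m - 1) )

Numerator: (m - 3)/m - m/(m - 4) = (-7*m + 12)/(m**2 - 4*m)
Denominator: 4/(m - 1) + 5/(m - 1) = 9/(m - 1)
Divide: ((-7*m + 12)/(m**2 - 4*m)) · (m/9 - 1/9) = (-7*m**2 + 19*m - 12)/(9*m**2 - 36*m)

(-7*m**2 + 19*m - 12)/(9*m**2 - 36*m)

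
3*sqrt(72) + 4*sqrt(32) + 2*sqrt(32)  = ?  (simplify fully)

3*sqrt(72) = 18*sqrt(2); 4*sqrt(32) = 16*sqrt(2); 2*sqrt(32) = 8*sqrt(2)
Combine: (18 + 16 + 8)·sqrt(2) = 42*sqrt(2)

42*sqrt(2)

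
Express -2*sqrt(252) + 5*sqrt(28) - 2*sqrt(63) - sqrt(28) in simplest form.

2*sqrt(252) = 12*sqrt(7); 5*sqrt(28) = 10*sqrt(7); 2*sqrt(63) = 6*sqrt(7); sqrt(28) = 2*sqrt(7)
Combine: (-12 + 10 - 6 - 2)·sqrt(7) = -10*sqrt(7)

-10*sqrt(7)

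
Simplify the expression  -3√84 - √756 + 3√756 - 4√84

3√84 = 6*√21; √756 = 6*√21; 3√756 = 18*√21; 4√84 = 8*√21
Combine: (-6 - 6 + 18 - 8)·√21 = -2*√21

-2*√21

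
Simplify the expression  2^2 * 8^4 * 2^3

2^17

2^2 = 2^2; 8^4 = 2^12; 2^3 = 2^3
Combine exponents: 2^17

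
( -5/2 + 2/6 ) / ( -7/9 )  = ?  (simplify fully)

39/14

Numerator: -5/2 + 2/6 = -13/6
Denominator: -7/9 = -7/9
Divide: (-13/6) · (-9/7) = 39/14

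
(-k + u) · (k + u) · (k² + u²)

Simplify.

Pair the conjugate factors: (u+k)(u-k) = -k² + u², then repeat with the next factor.

-k⁴ + u⁴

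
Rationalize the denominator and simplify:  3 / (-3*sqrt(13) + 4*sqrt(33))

(3*sqrt(13) + 4*sqrt(33))/137

Multiply numerator and denominator by 3*sqrt(13) + 4*sqrt(33).
Denominator becomes 411; numerator becomes 9*sqrt(13) + 12*sqrt(33).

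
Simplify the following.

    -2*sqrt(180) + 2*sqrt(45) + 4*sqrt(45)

2*sqrt(180) = 12*sqrt(5); 2*sqrt(45) = 6*sqrt(5); 4*sqrt(45) = 12*sqrt(5)
Combine: (-12 + 6 + 12)·sqrt(5) = 6*sqrt(5)

6*sqrt(5)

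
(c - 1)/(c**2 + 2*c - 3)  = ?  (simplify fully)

Factor: c**2 + 2*c - 3 = (c - 1)*(c + 3)
Cancel the common factor (c - 1).

1/(c + 3)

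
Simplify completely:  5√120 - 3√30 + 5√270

5√120 = 10*√30; 3√30 = 3*√30; 5√270 = 15*√30
Combine: (10 - 3 + 15)·√30 = 22*√30

22*√30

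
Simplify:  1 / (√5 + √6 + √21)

Group as (√5 + √21) + √6; multiply by (√5 + √21) - √6, then rationalise the remaining surd.

(-3*√70 - 5*√21 + 10*√6 + 11*√5)/10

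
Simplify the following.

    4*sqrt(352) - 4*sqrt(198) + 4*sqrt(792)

4*sqrt(352) = 16*sqrt(22); 4*sqrt(198) = 12*sqrt(22); 4*sqrt(792) = 24*sqrt(22)
Combine: (16 - 12 + 24)·sqrt(22) = 28*sqrt(22)

28*sqrt(22)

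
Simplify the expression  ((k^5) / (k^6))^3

k^(-3)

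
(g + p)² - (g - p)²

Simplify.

4*g*p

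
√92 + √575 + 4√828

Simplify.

31*√23

√92 = 2*√23; √575 = 5*√23; 4√828 = 24*√23
Combine: (2 + 5 + 24)·√23 = 31*√23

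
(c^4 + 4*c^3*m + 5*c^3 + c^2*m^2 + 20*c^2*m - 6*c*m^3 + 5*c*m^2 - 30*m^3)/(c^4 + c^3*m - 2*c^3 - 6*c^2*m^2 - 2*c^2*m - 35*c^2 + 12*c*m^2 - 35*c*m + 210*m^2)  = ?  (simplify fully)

(c^2 + c*m - 2*m^2)/(c^2 - 2*c*m - 7*c + 14*m)

Factor: c^4 + 4*c^3*m + 5*c^3 + c^2*m^2 + 20*c^2*m - 6*c*m^3 + 5*c*m^2 - 30*m^3 = (c + 5)*(c + 3*m)*(c - m)*(c + 2*m);  c^4 + c^3*m - 2*c^3 - 6*c^2*m^2 - 2*c^2*m - 35*c^2 + 12*c*m^2 - 35*c*m + 210*m^2 = (c + 5)*(c - 7)*(c + 3*m)*(c - 2*m)
Cancel the common factors (c + 3*m), (c + 5).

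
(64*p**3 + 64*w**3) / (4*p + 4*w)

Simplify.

Factor as (a+b)(a**2-ab+b**2) with a=(4*w), b=(4*p).

16*p**2 - 16*p*w + 16*w**2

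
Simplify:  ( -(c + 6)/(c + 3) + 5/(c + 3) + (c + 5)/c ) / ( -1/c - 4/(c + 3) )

(-7*c - 15)/(5*c + 3)

Numerator: -(c + 6)/(c + 3) + 5/(c + 3) + (c + 5)/c = (7*c + 15)/(c**2 + 3*c)
Denominator: -1/c - 4/(c + 3) = (-5*c - 3)/(c**2 + 3*c)
Divide: ((7*c + 15)/(c**2 + 3*c)) · ((c**2 + 3*c)/(-5*c - 3)) = (-7*c - 15)/(5*c + 3)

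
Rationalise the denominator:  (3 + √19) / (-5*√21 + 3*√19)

(-5*√399 - 15*√21 - 57 - 9*√19)/354

Multiply numerator and denominator by 3*√19 + 5*√21.
Denominator becomes -354; numerator becomes 9*√19 + 57 + 15*√21 + 5*√399.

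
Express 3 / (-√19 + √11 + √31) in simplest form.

(-69*√19 - 3*√31 + 117*√11 + 6*√6479)/835

Group as (√11 + √31) - √19; multiply by (√11 + √31) + √19, then rationalise the remaining surd.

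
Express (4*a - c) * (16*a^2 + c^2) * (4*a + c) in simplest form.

Telescope via difference of squares: ((4*a)+c)((4*a)-c) = 16*a^2 - c^2, then repeat with the next factor.

256*a^4 - c^4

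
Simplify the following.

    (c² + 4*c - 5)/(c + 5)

c - 1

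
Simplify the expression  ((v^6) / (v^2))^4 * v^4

v^20

Inside the bracket: v^4
Raise to the power 4: v^16
Multiply by v^4: add exponents.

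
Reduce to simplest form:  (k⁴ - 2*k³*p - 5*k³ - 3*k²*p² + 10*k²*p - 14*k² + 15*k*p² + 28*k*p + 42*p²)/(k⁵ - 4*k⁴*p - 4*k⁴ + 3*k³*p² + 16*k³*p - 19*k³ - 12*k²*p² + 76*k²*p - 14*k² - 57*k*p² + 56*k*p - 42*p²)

(-k - p)/(-k² + k*p - k + p)

Factor: k⁴ - 2*k³*p - 5*k³ - 3*k²*p² + 10*k²*p - 14*k² + 15*k*p² + 28*k*p + 42*p² = (k + p)·(k + 2)·(k - 7)·(k - 3*p);  k⁵ - 4*k⁴*p - 4*k⁴ + 3*k³*p² + 16*k³*p - 19*k³ - 12*k²*p² + 76*k²*p - 14*k² - 57*k*p² + 56*k*p - 42*p² = (k - p)·(k + 1)·(k - 7)·(k - 3*p)·(k + 2)
Cancel the common factors (k - 7), (k - 3*p), (k + 2).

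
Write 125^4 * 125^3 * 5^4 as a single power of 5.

125^4 = 5^12; 125^3 = 5^9; 5^4 = 5^4
Combine exponents: 5^25

5^25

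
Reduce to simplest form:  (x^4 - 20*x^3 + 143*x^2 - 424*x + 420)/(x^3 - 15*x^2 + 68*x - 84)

x - 5

Factor: x^4 - 20*x^3 + 143*x^2 - 424*x + 420 = (x - 2)*(x - 7)*(x - 6)*(x - 5);  x^3 - 15*x^2 + 68*x - 84 = (x - 2)*(x - 6)*(x - 7)
Cancel the common factors (x - 7), (x - 6), (x - 2).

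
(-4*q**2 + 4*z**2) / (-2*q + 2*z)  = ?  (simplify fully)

-4*q**2 + 4*z**2 factors as 4*(-q + z)*(q + z).

2*q + 2*z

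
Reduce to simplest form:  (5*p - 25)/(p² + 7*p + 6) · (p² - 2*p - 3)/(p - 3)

(5*p - 25)/(p + 6)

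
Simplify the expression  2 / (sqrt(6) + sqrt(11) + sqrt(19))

Group as (sqrt(6) + sqrt(19)) + sqrt(11); multiply by (sqrt(6) + sqrt(19)) - sqrt(11), then rationalise the remaining surd.

(-sqrt(1254) - sqrt(19) + 7*sqrt(11) + 12*sqrt(6))/65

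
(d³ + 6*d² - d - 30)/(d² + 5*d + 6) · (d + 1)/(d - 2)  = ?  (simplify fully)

Factor: d³ + 6*d² - d - 30 = (d + 5)·(d + 3)·(d - 2);  d² + 5*d + 6 = (d + 2)·(d + 3)
Cancel the common factors (d - 2), (d + 3).

(d² + 6*d + 5)/(d + 2)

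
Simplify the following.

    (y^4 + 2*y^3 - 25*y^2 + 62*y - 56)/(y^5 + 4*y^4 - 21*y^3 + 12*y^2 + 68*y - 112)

Factor: y^4 + 2*y^3 - 25*y^2 + 62*y - 56 = (y + 7)*(y - 2)*(y^2 - 3*y + 4);  y^5 + 4*y^4 - 21*y^3 + 12*y^2 + 68*y - 112 = (y + 7)*(y^2 - 3*y + 4)*(y + 2)*(y - 2)
Cancel the common factors (y^2 - 3*y + 4), (y - 2), (y + 7).

1/(y + 2)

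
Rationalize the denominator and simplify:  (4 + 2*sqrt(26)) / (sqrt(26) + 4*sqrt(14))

(-26 - 2*sqrt(26) + 8*sqrt(14) + 8*sqrt(91))/99

Multiply numerator and denominator by -4*sqrt(14) + sqrt(26).
Denominator becomes -198; numerator becomes -16*sqrt(91) - 16*sqrt(14) + 4*sqrt(26) + 52.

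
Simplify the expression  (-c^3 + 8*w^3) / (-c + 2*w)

Factor as (a-b)(a^2+ab+b^2) with a=(2*w), b=c.

c^2 + 2*c*w + 4*w^2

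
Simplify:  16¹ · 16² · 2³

16¹ = 2^4; 16² = 2^8; 2³ = 2^3
Combine exponents: 2^15

2^15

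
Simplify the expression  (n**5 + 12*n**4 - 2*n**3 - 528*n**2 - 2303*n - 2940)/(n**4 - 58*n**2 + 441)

Factor: n**5 + 12*n**4 - 2*n**3 - 528*n**2 - 2303*n - 2940 = (n + 4)*(n + 5)*(n + 3)*(n + 7)*(n - 7);  n**4 - 58*n**2 + 441 = (n - 7)*(n - 3)*(n + 3)*(n + 7)
Cancel the common factors (n + 7), (n + 3), (n - 7).

(n**2 + 9*n + 20)/(n - 3)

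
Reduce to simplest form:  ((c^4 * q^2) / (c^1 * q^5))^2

c^6/q^6

Inside the bracket: c^3 * (q^-3)
Raise to the power 2: c^6 * (q^-6)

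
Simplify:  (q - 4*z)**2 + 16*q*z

(q + 4*z)**2

Expand the square and combine the 16*q*z term.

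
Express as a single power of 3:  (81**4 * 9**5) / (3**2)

3**24

81**4 = 3**16; 9**5 = 3**10; 3**2 = 3**2
Combine exponents: 3**24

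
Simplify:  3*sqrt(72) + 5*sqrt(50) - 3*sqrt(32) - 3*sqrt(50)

3*sqrt(72) = 18*sqrt(2); 5*sqrt(50) = 25*sqrt(2); 3*sqrt(32) = 12*sqrt(2); 3*sqrt(50) = 15*sqrt(2)
Combine: (18 + 25 - 12 - 15)·sqrt(2) = 16*sqrt(2)

16*sqrt(2)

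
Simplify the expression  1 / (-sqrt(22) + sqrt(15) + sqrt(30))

(-23*sqrt(22) + 7*sqrt(30) + 37*sqrt(15) + 60*sqrt(11))/1271

Group as (sqrt(15) + sqrt(30)) - sqrt(22); multiply by (sqrt(15) + sqrt(30)) + sqrt(22), then rationalise the remaining surd.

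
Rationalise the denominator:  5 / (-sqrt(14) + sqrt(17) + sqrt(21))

(-60*sqrt(14) + 25*sqrt(21) + 45*sqrt(17) + 35*sqrt(102))/426

Group as (sqrt(17) + sqrt(21)) - sqrt(14); multiply by (sqrt(17) + sqrt(21)) + sqrt(14), then rationalise the remaining surd.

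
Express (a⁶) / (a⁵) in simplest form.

Quotient: a¹

a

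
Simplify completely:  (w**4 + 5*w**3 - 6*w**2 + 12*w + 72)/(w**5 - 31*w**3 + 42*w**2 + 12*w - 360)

1/(w - 5)

Factor: w**4 + 5*w**3 - 6*w**2 + 12*w + 72 = (w + 2)*(w + 6)*(w**2 - 3*w + 6);  w**5 - 31*w**3 + 42*w**2 + 12*w - 360 = (w + 2)*(w**2 - 3*w + 6)*(w - 5)*(w + 6)
Cancel the common factors (w**2 - 3*w + 6), (w + 2), (w + 6).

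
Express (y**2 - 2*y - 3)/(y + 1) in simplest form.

y - 3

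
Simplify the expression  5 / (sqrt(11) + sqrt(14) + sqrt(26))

Group as (sqrt(11) + sqrt(14)) + sqrt(26); multiply by (sqrt(11) + sqrt(14)) - sqrt(26), then rationalise the remaining surd.

(-4*sqrt(1001) - sqrt(26) + 23*sqrt(14) + 29*sqrt(11))/123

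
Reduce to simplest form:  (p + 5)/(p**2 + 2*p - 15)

Factor: p**2 + 2*p - 15 = (p - 3)*(p + 5)
Cancel the common factor (p + 5).

1/(p - 3)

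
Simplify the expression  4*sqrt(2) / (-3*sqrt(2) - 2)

Multiply numerator and denominator by -2 + 3*sqrt(2).
Denominator becomes -14; numerator becomes -8*sqrt(2) + 24.

(-12 + 4*sqrt(2))/7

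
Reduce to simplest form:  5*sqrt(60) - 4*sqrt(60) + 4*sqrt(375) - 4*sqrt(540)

-2*sqrt(15)

5*sqrt(60) = 10*sqrt(15); 4*sqrt(60) = 8*sqrt(15); 4*sqrt(375) = 20*sqrt(15); 4*sqrt(540) = 24*sqrt(15)
Combine: (10 - 8 + 20 - 24)·sqrt(15) = -2*sqrt(15)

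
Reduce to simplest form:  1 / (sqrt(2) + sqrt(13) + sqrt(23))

(-sqrt(598) - 4*sqrt(23) + 6*sqrt(13) + 17*sqrt(2))/20

Group as (sqrt(2) + sqrt(13)) + sqrt(23); multiply by (sqrt(2) + sqrt(13)) - sqrt(23), then rationalise the remaining surd.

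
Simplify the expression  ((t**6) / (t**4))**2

Inside the bracket: t**2
Raise to the power 2: t**4

t**4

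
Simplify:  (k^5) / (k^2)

k^3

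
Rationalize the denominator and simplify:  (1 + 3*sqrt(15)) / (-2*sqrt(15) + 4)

(-47 - 7*sqrt(15))/22

Multiply numerator and denominator by 4 + 2*sqrt(15).
Denominator becomes -44; numerator becomes 14*sqrt(15) + 94.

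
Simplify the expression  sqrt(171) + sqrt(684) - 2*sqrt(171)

3*sqrt(19)

sqrt(171) = 3*sqrt(19); sqrt(684) = 6*sqrt(19); 2*sqrt(171) = 6*sqrt(19)
Combine: (3 + 6 - 6)·sqrt(19) = 3*sqrt(19)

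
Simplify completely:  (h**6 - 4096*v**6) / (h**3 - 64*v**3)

h**6 - 4096*v**6 factors as -(-h + 4*v)*(h + 4*v)*(h**2 - 4*h*v + 16*v**2)*(h**2 + 4*h*v + 16*v**2).

h**3 + 64*v**3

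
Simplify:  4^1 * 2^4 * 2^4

4^1 = 2^2; 2^4 = 2^4; 2^4 = 2^4
Combine exponents: 2^10

2^10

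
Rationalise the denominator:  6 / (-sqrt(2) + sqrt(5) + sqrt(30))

Group as (sqrt(5) + sqrt(30)) - sqrt(2); multiply by (sqrt(5) + sqrt(30)) + sqrt(2), then rationalise the remaining surd.

(-54*sqrt(5) - 40*sqrt(3) + 66*sqrt(2) + 46*sqrt(30))/163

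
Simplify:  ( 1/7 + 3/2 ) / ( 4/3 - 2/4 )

69/35

Numerator: 1/7 + 3/2 = 23/14
Denominator: 4/3 - 2/4 = 5/6
Divide: (23/14) · (6/5) = 69/35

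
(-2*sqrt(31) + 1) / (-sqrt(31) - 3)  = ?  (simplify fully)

(-7*sqrt(31) + 65)/22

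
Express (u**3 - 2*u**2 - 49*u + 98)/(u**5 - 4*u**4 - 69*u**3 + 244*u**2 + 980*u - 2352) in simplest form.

1/(u**2 - 2*u - 24)

Factor: u**3 - 2*u**2 - 49*u + 98 = (u - 2)*(u - 7)*(u + 7);  u**5 - 4*u**4 - 69*u**3 + 244*u**2 + 980*u - 2352 = (u - 6)*(u + 7)*(u - 2)*(u + 4)*(u - 7)
Cancel the common factors (u - 7), (u - 2), (u + 7).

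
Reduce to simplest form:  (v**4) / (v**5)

Quotient: (v**-1)

1/v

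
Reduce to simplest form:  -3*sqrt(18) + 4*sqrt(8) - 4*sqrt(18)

3*sqrt(18) = 9*sqrt(2); 4*sqrt(8) = 8*sqrt(2); 4*sqrt(18) = 12*sqrt(2)
Combine: (-9 + 8 - 12)·sqrt(2) = -13*sqrt(2)

-13*sqrt(2)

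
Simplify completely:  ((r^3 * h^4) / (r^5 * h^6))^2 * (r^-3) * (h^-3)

Inside the bracket: (r^-2) * (h^-2)
Raise to the power 2: (r^-4) * (h^-4)
Multiply by (r^-3) * (h^-3): add exponents.

1/(h^7*r^7)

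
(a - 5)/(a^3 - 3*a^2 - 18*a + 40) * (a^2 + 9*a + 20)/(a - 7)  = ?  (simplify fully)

(a + 5)/(a^2 - 9*a + 14)

Factor: a^3 - 3*a^2 - 18*a + 40 = (a - 2)*(a + 4)*(a - 5);  a^2 + 9*a + 20 = (a + 5)*(a + 4)
Cancel the common factors (a - 5), (a + 4).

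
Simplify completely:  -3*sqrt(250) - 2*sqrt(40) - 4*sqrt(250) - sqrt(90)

3*sqrt(250) = 15*sqrt(10); 2*sqrt(40) = 4*sqrt(10); 4*sqrt(250) = 20*sqrt(10); sqrt(90) = 3*sqrt(10)
Combine: (-15 - 4 - 20 - 3)·sqrt(10) = -42*sqrt(10)

-42*sqrt(10)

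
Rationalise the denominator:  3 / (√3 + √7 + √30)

(-39*√7 - 51*√3 + 9*√70 + 30*√30)/158

Group as (√3 + √30) + √7; multiply by (√3 + √30) - √7, then rationalise the remaining surd.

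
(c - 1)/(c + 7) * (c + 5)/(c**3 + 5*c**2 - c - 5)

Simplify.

1/(c**2 + 8*c + 7)

Factor: c**3 + 5*c**2 - c - 5 = (c + 5)*(c - 1)*(c + 1)
Cancel the common factors (c + 5), (c - 1).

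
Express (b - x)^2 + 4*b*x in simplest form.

Expanding gives b^2 + 2*b*x + x^2, a perfect square.

(b + x)^2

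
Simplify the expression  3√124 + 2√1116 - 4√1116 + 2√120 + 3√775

4*√30 + 9*√31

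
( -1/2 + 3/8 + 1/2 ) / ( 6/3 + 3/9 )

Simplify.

9/56

Numerator: -1/2 + 3/8 + 1/2 = 3/8
Denominator: 6/3 + 3/9 = 7/3
Divide: (3/8) · (3/7) = 9/56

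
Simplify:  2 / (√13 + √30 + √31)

(-√12090 + 6*√31 + 7*√30 + 24*√13)/354

Group as (√13 + √31) + √30; multiply by (√13 + √31) - √30, then rationalise the remaining surd.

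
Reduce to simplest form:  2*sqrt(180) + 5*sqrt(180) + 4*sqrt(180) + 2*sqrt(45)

72*sqrt(5)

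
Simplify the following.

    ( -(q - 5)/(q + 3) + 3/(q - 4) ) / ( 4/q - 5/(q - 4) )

(q^3 - 12*q^2 + 11*q)/(q^2 + 19*q + 48)

Numerator: -(q - 5)/(q + 3) + 3/(q - 4) = (-q^2 + 12*q - 11)/(q^2 - q - 12)
Denominator: 4/q - 5/(q - 4) = (-q - 16)/(q^2 - 4*q)
Divide: ((-q^2 + 12*q - 11)/(q^2 - q - 12)) · ((q^2 - 4*q)/(-q - 16)) = (q^3 - 12*q^2 + 11*q)/(q^2 + 19*q + 48)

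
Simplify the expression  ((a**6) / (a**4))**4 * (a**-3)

a**5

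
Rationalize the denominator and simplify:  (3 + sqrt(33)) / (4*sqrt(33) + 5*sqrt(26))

Multiply numerator and denominator by -5*sqrt(26) + 4*sqrt(33).
Denominator becomes -122; numerator becomes -5*sqrt(858) - 15*sqrt(26) + 12*sqrt(33) + 132.

(-132 - 12*sqrt(33) + 15*sqrt(26) + 5*sqrt(858))/122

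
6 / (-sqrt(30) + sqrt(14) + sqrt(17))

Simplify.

(-2*sqrt(30) + 54*sqrt(17) + 66*sqrt(14) + 8*sqrt(1785))/317

Group as (sqrt(14) + sqrt(17)) - sqrt(30); multiply by (sqrt(14) + sqrt(17)) + sqrt(30), then rationalise the remaining surd.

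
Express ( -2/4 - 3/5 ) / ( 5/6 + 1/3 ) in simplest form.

-33/35

Numerator: -2/4 - 3/5 = -11/10
Denominator: 5/6 + 1/3 = 7/6
Divide: (-11/10) · (6/7) = -33/35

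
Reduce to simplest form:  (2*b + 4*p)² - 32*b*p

4*(b - 2*p)²

Expand the square and combine the 32*b*p term.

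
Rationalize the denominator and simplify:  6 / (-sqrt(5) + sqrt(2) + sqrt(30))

Group as (sqrt(2) + sqrt(30)) - sqrt(5); multiply by (sqrt(2) + sqrt(30)) + sqrt(5), then rationalise the remaining surd.

(-66*sqrt(2) - 40*sqrt(3) + 54*sqrt(5) + 46*sqrt(30))/163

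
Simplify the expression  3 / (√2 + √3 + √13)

(-18*√3 - 21*√2 + 3*√78 + 12*√13)/20

Group as (√3 + √13) + √2; multiply by (√3 + √13) - √2, then rationalise the remaining surd.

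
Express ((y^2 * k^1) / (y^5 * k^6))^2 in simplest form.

1/(k^10*y^6)

Inside the bracket: (y^-3) * (k^-5)
Raise to the power 2: (y^-6) * (k^-10)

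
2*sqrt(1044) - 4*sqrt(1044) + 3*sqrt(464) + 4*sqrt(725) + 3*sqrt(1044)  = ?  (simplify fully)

38*sqrt(29)

2*sqrt(1044) = 12*sqrt(29); 4*sqrt(1044) = 24*sqrt(29); 3*sqrt(464) = 12*sqrt(29); 4*sqrt(725) = 20*sqrt(29); 3*sqrt(1044) = 18*sqrt(29)
Combine: (12 - 24 + 12 + 20 + 18)·sqrt(29) = 38*sqrt(29)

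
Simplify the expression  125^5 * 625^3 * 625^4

125^5 = 5^15; 625^3 = 5^12; 625^4 = 5^16
Combine exponents: 5^43

5^43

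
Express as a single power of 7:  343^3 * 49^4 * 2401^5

343^3 = 7^9; 49^4 = 7^8; 2401^5 = 7^20
Combine exponents: 7^37

7^37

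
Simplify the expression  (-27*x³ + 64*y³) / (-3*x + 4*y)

9*x² + 12*x*y + 16*y²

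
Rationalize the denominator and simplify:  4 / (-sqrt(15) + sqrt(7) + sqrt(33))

(-100*sqrt(15) - 44*sqrt(33) + 164*sqrt(7) + 24*sqrt(385))/299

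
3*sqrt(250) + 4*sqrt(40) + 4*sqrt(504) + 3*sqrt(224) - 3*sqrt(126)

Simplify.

23*sqrt(10) + 27*sqrt(14)

3*sqrt(250) = 15*sqrt(10); 4*sqrt(40) = 8*sqrt(10); 4*sqrt(504) = 24*sqrt(14); 3*sqrt(224) = 12*sqrt(14); 3*sqrt(126) = 9*sqrt(14)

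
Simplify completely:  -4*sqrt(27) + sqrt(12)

-10*sqrt(3)

4*sqrt(27) = 12*sqrt(3); sqrt(12) = 2*sqrt(3)
Combine: (-12 + 2)·sqrt(3) = -10*sqrt(3)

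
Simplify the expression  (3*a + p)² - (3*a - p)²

12*a*p

Write as f((3*a),p) - f((3*a),-p) and expand.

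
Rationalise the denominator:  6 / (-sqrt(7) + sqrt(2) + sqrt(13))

(-12*sqrt(7) - 6*sqrt(13) + 27*sqrt(2) + 3*sqrt(182))/10

Group as (sqrt(2) + sqrt(13)) - sqrt(7); multiply by (sqrt(2) + sqrt(13)) + sqrt(7), then rationalise the remaining surd.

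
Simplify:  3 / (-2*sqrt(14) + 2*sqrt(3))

(-3*sqrt(14) - 3*sqrt(3))/22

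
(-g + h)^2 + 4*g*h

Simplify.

After expansion: g^2 + 2*g*h + h^2 — a perfect-square trinomial.

(g + h)^2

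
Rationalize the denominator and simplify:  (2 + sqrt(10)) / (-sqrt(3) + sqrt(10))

Multiply numerator and denominator by sqrt(3) + sqrt(10).
Denominator becomes 7; numerator becomes 2*sqrt(3) + sqrt(30) + 2*sqrt(10) + 10.

(2*sqrt(3) + sqrt(30) + 2*sqrt(10) + 10)/7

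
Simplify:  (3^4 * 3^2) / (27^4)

3^4 = 3^4; 3^2 = 3^2; 27^4 = 3^12
Combine exponents: 3^(-6)

3^(-6)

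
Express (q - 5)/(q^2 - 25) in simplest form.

1/(q + 5)

Factor: q^2 - 25 = (q - 5)*(q + 5)
Cancel the common factor (q - 5).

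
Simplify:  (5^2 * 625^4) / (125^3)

5^2 = 5^2; 625^4 = 5^16; 125^3 = 5^9
Combine exponents: 5^9

5^9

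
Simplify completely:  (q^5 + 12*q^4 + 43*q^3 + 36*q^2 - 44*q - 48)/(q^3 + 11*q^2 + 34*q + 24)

Factor: q^5 + 12*q^4 + 43*q^3 + 36*q^2 - 44*q - 48 = (q + 2)*(q - 1)*(q + 6)*(q + 4)*(q + 1);  q^3 + 11*q^2 + 34*q + 24 = (q + 6)*(q + 4)*(q + 1)
Cancel the common factors (q + 4), (q + 6), (q + 1).

q^2 + q - 2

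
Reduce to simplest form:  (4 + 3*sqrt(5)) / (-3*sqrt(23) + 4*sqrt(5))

(-9*sqrt(115) - 60 - 12*sqrt(23) - 16*sqrt(5))/127

Multiply numerator and denominator by 4*sqrt(5) + 3*sqrt(23).
Denominator becomes -127; numerator becomes 16*sqrt(5) + 12*sqrt(23) + 60 + 9*sqrt(115).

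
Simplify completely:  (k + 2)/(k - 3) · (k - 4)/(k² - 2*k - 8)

1/(k - 3)

Factor: k² - 2*k - 8 = (k + 2)·(k - 4)
Cancel the common factors (k - 4), (k + 2).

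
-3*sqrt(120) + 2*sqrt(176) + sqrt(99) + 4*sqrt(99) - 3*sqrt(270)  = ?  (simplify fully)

3*sqrt(120) = 6*sqrt(30); 2*sqrt(176) = 8*sqrt(11); sqrt(99) = 3*sqrt(11); 4*sqrt(99) = 12*sqrt(11); 3*sqrt(270) = 9*sqrt(30)

-15*sqrt(30) + 23*sqrt(11)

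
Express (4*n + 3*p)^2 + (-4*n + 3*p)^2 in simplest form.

Write as f((3*p),(4*n)) + f((3*p),-(4*n)) and expand.

32*n^2 + 18*p^2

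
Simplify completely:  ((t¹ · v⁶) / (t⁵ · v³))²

v⁶/t⁸

Inside the bracket: (t^-4) · v³
Raise to the power 2: (t^-8) · v⁶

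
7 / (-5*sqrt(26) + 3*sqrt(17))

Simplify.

Multiply numerator and denominator by 3*sqrt(17) + 5*sqrt(26).
Denominator becomes -497; numerator becomes 21*sqrt(17) + 35*sqrt(26).

(-5*sqrt(26) - 3*sqrt(17))/71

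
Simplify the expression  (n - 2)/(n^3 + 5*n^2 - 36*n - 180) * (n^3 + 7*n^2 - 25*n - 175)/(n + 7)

(n^2 - 7*n + 10)/(n^2 - 36)

Factor: n^3 + 5*n^2 - 36*n - 180 = (n + 6)*(n - 6)*(n + 5);  n^3 + 7*n^2 - 25*n - 175 = (n - 5)*(n + 7)*(n + 5)
Cancel the common factors (n + 7), (n + 5).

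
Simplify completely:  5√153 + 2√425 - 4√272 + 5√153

5√153 = 15*√17; 2√425 = 10*√17; 4√272 = 16*√17; 5√153 = 15*√17
Combine: (15 + 10 - 16 + 15)·√17 = 24*√17

24*√17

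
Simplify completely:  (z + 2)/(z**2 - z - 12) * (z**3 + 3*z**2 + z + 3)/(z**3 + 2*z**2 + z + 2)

1/(z - 4)

Factor: z**2 - z - 12 = (z - 4)*(z + 3);  z**3 + 3*z**2 + z + 3 = (z + 3)*(z**2 + 1);  z**3 + 2*z**2 + z + 2 = (z**2 + 1)*(z + 2)
Cancel the common factors (z**2 + 1), (z + 2), (z + 3).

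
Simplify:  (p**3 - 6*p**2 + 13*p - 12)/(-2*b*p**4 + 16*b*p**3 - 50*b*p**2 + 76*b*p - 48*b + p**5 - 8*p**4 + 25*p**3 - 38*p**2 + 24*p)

1/(-2*b*p + 4*b + p**2 - 2*p)

Factor: p**3 - 6*p**2 + 13*p - 12 = (p**2 - 3*p + 4)*(p - 3);  -2*b*p**4 + 16*b*p**3 - 50*b*p**2 + 76*b*p - 48*b + p**5 - 8*p**4 + 25*p**3 - 38*p**2 + 24*p = (p**2 - 3*p + 4)*(-2*b + p)*(p - 3)*(p - 2)
Cancel the common factors (p**2 - 3*p + 4), (p - 3).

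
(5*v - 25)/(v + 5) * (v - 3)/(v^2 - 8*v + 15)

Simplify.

5/(v + 5)

Factor: 5*v - 25 = 5*(v - 5);  v^2 - 8*v + 15 = (v - 5)*(v - 3)
Cancel the common factors (v - 3), (v - 5).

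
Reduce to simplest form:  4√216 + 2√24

28*√6

4√216 = 24*√6; 2√24 = 4*√6
Combine: (24 + 4)·√6 = 28*√6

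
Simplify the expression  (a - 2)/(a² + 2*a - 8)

1/(a + 4)

Factor: a² + 2*a - 8 = (a - 2)·(a + 4)
Cancel the common factor (a - 2).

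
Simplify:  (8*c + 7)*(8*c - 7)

64*c^2 - 49

Product of conjugates: (P+Q)(P-Q) = P^2 - Q^2.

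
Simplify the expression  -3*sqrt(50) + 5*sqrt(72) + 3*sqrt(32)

27*sqrt(2)

3*sqrt(50) = 15*sqrt(2); 5*sqrt(72) = 30*sqrt(2); 3*sqrt(32) = 12*sqrt(2)
Combine: (-15 + 30 + 12)·sqrt(2) = 27*sqrt(2)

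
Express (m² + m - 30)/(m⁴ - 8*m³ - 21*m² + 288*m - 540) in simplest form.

1/(m² - 9*m + 18)

Factor: m² + m - 30 = (m - 5)·(m + 6);  m⁴ - 8*m³ - 21*m² + 288*m - 540 = (m - 5)·(m - 3)·(m - 6)·(m + 6)
Cancel the common factors (m - 5), (m + 6).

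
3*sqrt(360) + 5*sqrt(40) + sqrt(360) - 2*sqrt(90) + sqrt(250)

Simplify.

33*sqrt(10)

3*sqrt(360) = 18*sqrt(10); 5*sqrt(40) = 10*sqrt(10); sqrt(360) = 6*sqrt(10); 2*sqrt(90) = 6*sqrt(10); sqrt(250) = 5*sqrt(10)
Combine: (18 + 10 + 6 - 6 + 5)·sqrt(10) = 33*sqrt(10)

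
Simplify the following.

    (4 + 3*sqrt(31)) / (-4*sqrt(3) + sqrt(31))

(-12*sqrt(93) - 93 - 16*sqrt(3) - 4*sqrt(31))/17

Multiply numerator and denominator by sqrt(31) + 4*sqrt(3).
Denominator becomes -17; numerator becomes 4*sqrt(31) + 16*sqrt(3) + 93 + 12*sqrt(93).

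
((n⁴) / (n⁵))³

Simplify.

n^(-3)

Inside the bracket: (n^-1)
Raise to the power 3: (n^-3)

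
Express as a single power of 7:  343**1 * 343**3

343**1 = 7**3; 343**3 = 7**9
Combine exponents: 7**12

7**12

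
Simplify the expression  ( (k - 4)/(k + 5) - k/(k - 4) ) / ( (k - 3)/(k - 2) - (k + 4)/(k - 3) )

(13*k³ - 81*k² + 158*k - 96)/(8*k³ - 9*k² - 177*k + 340)

Numerator: (k - 4)/(k + 5) - k/(k - 4) = (-13*k + 16)/(k² + k - 20)
Denominator: (k - 3)/(k - 2) - (k + 4)/(k - 3) = (-8*k + 17)/(k² - 5*k + 6)
Divide: ((-13*k + 16)/(k² + k - 20)) · ((k² - 5*k + 6)/(-8*k + 17)) = (13*k³ - 81*k² + 158*k - 96)/(8*k³ - 9*k² - 177*k + 340)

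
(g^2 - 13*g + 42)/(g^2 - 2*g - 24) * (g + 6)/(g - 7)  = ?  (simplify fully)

(g + 6)/(g + 4)

Factor: g^2 - 13*g + 42 = (g - 6)*(g - 7);  g^2 - 2*g - 24 = (g + 4)*(g - 6)
Cancel the common factors (g - 6), (g - 7).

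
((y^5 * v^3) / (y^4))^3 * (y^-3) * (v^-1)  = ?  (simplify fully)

v^8

Inside the bracket: y^1 * v^3
Raise to the power 3: y^3 * v^9
Multiply by (y^-3) * (v^-1): add exponents.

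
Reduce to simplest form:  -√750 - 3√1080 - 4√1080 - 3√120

√750 = 5*√30; 3√1080 = 18*√30; 4√1080 = 24*√30; 3√120 = 6*√30
Combine: (-5 - 18 - 24 - 6)·√30 = -53*√30

-53*√30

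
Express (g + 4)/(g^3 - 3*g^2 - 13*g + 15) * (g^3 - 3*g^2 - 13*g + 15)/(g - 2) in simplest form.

(g + 4)/(g - 2)

Factor: g^3 - 3*g^2 - 13*g + 15 = (g - 1)*(g + 3)*(g - 5);  g^3 - 3*g^2 - 13*g + 15 = (g - 1)*(g + 3)*(g - 5)
Cancel the common factors (g - 5), (g + 3), (g - 1).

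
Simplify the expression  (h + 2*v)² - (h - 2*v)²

8*h*v

Only the odd-power cross terms survive.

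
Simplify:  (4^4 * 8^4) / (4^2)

2^16

4^4 = 2^8; 8^4 = 2^12; 4^2 = 2^4
Combine exponents: 2^16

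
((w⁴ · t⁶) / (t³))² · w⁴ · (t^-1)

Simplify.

t⁵*w^12

Inside the bracket: w⁴ · t³
Raise to the power 2: w⁸ · t⁶
Multiply by w⁴ · (t^-1): add exponents.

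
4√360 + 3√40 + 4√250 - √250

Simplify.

45*√10

4√360 = 24*√10; 3√40 = 6*√10; 4√250 = 20*√10; √250 = 5*√10
Combine: (24 + 6 + 20 - 5)·√10 = 45*√10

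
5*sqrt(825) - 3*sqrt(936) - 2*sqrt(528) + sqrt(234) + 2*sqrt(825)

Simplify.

-15*sqrt(26) + 27*sqrt(33)

5*sqrt(825) = 25*sqrt(33); 3*sqrt(936) = 18*sqrt(26); 2*sqrt(528) = 8*sqrt(33); sqrt(234) = 3*sqrt(26); 2*sqrt(825) = 10*sqrt(33)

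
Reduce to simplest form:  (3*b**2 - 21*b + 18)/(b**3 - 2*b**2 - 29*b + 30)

Factor: 3*b**2 - 21*b + 18 = 3*(b - 6)*(b - 1);  b**3 - 2*b**2 - 29*b + 30 = (b + 5)*(b - 6)*(b - 1)
Cancel the common factors (b - 1), (b - 6).

3/(b + 5)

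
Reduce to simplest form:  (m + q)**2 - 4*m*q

(m - q)**2

Expand the square and combine the 4*m*q term.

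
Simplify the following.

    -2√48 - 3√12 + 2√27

2√48 = 8*√3; 3√12 = 6*√3; 2√27 = 6*√3
Combine: (-8 - 6 + 6)·√3 = -8*√3

-8*√3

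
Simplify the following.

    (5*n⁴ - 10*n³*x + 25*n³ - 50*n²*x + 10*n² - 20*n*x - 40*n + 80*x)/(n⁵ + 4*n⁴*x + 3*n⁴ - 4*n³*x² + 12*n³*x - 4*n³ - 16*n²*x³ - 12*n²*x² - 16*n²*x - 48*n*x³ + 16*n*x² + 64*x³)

(5*n + 10)/(n² + 6*n*x + 8*x²)

Factor: 5*n⁴ - 10*n³*x + 25*n³ - 50*n²*x + 10*n² - 20*n*x - 40*n + 80*x = 5·(n + 2)·(n - 1)·(n - 2*x)·(n + 4);  n⁵ + 4*n⁴*x + 3*n⁴ - 4*n³*x² + 12*n³*x - 4*n³ - 16*n²*x³ - 12*n²*x² - 16*n²*x - 48*n*x³ + 16*n*x² + 64*x³ = (n + 4*x)·(n + 2*x)·(n + 4)·(n - 2*x)·(n - 1)
Cancel the common factors (n - 1), (n + 4), (n - 2*x).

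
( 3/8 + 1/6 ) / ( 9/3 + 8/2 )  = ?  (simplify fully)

13/168

Numerator: 3/8 + 1/6 = 13/24
Denominator: 9/3 + 8/2 = 7
Divide: (13/24) · (1/7) = 13/168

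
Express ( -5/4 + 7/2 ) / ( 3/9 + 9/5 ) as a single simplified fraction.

135/128

Numerator: -5/4 + 7/2 = 9/4
Denominator: 3/9 + 9/5 = 32/15
Divide: (9/4) · (15/32) = 135/128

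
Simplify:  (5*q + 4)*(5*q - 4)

Difference of squares with P = 5*q, Q = 4.

25*q**2 - 16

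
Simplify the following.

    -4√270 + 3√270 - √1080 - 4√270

4√270 = 12*√30; 3√270 = 9*√30; √1080 = 6*√30; 4√270 = 12*√30
Combine: (-12 + 9 - 6 - 12)·√30 = -21*√30

-21*√30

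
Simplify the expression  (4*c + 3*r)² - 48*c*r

Expanding gives 16*c² - 24*c*r + 9*r², a perfect square.

(4*c - 3*r)²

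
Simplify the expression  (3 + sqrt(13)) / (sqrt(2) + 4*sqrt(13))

Multiply numerator and denominator by -sqrt(2) + 4*sqrt(13).
Denominator becomes 206; numerator becomes -sqrt(26) - 3*sqrt(2) + 12*sqrt(13) + 52.

(-sqrt(26) - 3*sqrt(2) + 12*sqrt(13) + 52)/206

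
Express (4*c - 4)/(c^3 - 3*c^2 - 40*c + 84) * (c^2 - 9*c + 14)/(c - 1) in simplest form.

Factor: 4*c - 4 = 4*(c - 1);  c^3 - 3*c^2 - 40*c + 84 = (c + 6)*(c - 2)*(c - 7);  c^2 - 9*c + 14 = (c - 2)*(c - 7)
Cancel the common factors (c - 1), (c - 7), (c - 2).

4/(c + 6)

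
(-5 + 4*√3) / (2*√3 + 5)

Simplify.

(-49 + 30*√3)/13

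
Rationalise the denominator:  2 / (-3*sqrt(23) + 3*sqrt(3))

(-sqrt(23) - sqrt(3))/30

Multiply numerator and denominator by 3*sqrt(3) + 3*sqrt(23).
Denominator becomes -180; numerator becomes 6*sqrt(3) + 6*sqrt(23).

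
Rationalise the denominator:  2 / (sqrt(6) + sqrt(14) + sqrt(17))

(-8*sqrt(357) + 6*sqrt(17) + 18*sqrt(14) + 50*sqrt(6))/327

Group as (sqrt(6) + sqrt(14)) + sqrt(17); multiply by (sqrt(6) + sqrt(14)) - sqrt(17), then rationalise the remaining surd.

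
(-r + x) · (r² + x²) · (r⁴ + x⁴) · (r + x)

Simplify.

-r⁸ + x⁸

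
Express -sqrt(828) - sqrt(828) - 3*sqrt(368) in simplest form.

-24*sqrt(23)

sqrt(828) = 6*sqrt(23); sqrt(828) = 6*sqrt(23); 3*sqrt(368) = 12*sqrt(23)
Combine: (-6 - 6 - 12)·sqrt(23) = -24*sqrt(23)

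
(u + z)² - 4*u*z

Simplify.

(u - z)²

Expand the square and combine the 4*u*z term.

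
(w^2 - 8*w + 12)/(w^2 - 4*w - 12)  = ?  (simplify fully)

(w - 2)/(w + 2)

Factor: w^2 - 8*w + 12 = (w - 6)*(w - 2);  w^2 - 4*w - 12 = (w - 6)*(w + 2)
Cancel the common factor (w - 6).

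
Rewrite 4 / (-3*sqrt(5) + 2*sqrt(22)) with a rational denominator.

(12*sqrt(5) + 8*sqrt(22))/43

Multiply numerator and denominator by 3*sqrt(5) + 2*sqrt(22).
Denominator becomes 43; numerator becomes 12*sqrt(5) + 8*sqrt(22).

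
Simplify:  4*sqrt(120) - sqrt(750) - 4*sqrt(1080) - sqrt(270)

-24*sqrt(30)

4*sqrt(120) = 8*sqrt(30); sqrt(750) = 5*sqrt(30); 4*sqrt(1080) = 24*sqrt(30); sqrt(270) = 3*sqrt(30)
Combine: (8 - 5 - 24 - 3)·sqrt(30) = -24*sqrt(30)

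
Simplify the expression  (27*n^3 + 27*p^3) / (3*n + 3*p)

9*n^2 - 9*n*p + 9*p^2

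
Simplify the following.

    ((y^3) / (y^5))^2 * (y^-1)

Inside the bracket: (y^-2)
Raise to the power 2: (y^-4)
Multiply by (y^-1): add exponents.

y^(-5)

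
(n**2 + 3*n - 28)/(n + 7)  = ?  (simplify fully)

Factor: n**2 + 3*n - 28 = (n + 7)*(n - 4)
Cancel the common factor (n + 7).

n - 4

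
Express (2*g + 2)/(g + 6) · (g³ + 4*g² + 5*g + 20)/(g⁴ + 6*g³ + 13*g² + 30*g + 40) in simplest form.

Factor: 2*g + 2 = 2·(g + 1);  g³ + 4*g² + 5*g + 20 = (g² + 5)·(g + 4);  g⁴ + 6*g³ + 13*g² + 30*g + 40 = (g² + 5)·(g + 4)·(g + 2)
Cancel the common factors (g² + 5), (g + 4).

(2*g + 2)/(g² + 8*g + 12)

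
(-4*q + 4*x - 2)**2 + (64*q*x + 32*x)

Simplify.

After expansion: 16*q**2 + 32*q*x + 16*q + 16*x**2 + 16*x + 4 — a perfect-square trinomial.

4*(2*q + 2*x + 1)**2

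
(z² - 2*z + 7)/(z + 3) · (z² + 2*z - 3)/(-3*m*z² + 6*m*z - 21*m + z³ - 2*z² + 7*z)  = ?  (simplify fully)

(z - 1)/(-3*m + z)

Factor: z² + 2*z - 3 = (z - 1)·(z + 3);  -3*m*z² + 6*m*z - 21*m + z³ - 2*z² + 7*z = (z² - 2*z + 7)·(-3*m + z)
Cancel the common factors (z² - 2*z + 7), (z + 3).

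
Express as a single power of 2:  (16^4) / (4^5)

16^4 = 2^16; 4^5 = 2^10
Combine exponents: 2^6

2^6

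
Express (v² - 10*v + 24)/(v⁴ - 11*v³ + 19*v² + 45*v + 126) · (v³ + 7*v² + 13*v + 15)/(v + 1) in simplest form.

(v² + v - 20)/(v² - 6*v - 7)

Factor: v² - 10*v + 24 = (v - 6)·(v - 4);  v⁴ - 11*v³ + 19*v² + 45*v + 126 = (v² + 2*v + 3)·(v - 6)·(v - 7);  v³ + 7*v² + 13*v + 15 = (v + 5)·(v² + 2*v + 3)
Cancel the common factors (v² + 2*v + 3), (v - 6).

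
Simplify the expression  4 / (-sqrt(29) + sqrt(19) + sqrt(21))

Group as (sqrt(19) + sqrt(21)) - sqrt(29); multiply by (sqrt(19) + sqrt(21)) + sqrt(29), then rationalise the remaining surd.

(-44*sqrt(29) + 108*sqrt(21) + 124*sqrt(19) + 8*sqrt(11571))/1475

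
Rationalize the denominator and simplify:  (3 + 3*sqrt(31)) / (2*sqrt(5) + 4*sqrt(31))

Multiply numerator and denominator by -2*sqrt(5) + 4*sqrt(31).
Denominator becomes 476; numerator becomes -6*sqrt(155) - 6*sqrt(5) + 12*sqrt(31) + 372.

(-3*sqrt(155) - 3*sqrt(5) + 6*sqrt(31) + 186)/238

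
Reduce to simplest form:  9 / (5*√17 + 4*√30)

Multiply numerator and denominator by -4*√30 + 5*√17.
Denominator becomes -55; numerator becomes -36*√30 + 45*√17.

(-45*√17 + 36*√30)/55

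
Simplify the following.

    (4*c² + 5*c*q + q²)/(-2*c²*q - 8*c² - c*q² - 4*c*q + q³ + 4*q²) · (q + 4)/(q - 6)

(4*c + q)/(-2*c*q + 12*c + q² - 6*q)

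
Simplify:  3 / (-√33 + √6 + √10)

Group as (√6 + √10) - √33; multiply by (√6 + √10) + √33, then rationalise the remaining surd.

(-51*√33 - 87*√10 - 111*√6 - 36*√55)/49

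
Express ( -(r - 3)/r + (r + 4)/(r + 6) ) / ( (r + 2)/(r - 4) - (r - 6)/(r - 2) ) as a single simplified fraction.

(r^3 + 12*r^2 - 100*r + 144)/(10*r^3 + 32*r^2 - 168*r)

Numerator: -(r - 3)/r + (r + 4)/(r + 6) = (r + 18)/(r^2 + 6*r)
Denominator: (r + 2)/(r - 4) - (r - 6)/(r - 2) = (10*r - 28)/(r^2 - 6*r + 8)
Divide: ((r + 18)/(r^2 + 6*r)) · ((r^2 - 6*r + 8)/(10*r - 28)) = (r^3 + 12*r^2 - 100*r + 144)/(10*r^3 + 32*r^2 - 168*r)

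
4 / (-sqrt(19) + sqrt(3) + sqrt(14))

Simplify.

(2*sqrt(19) + 8*sqrt(14) + 30*sqrt(3) + 2*sqrt(798))/41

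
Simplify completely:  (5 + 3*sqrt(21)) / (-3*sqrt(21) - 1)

(-46 - 3*sqrt(21))/47

Multiply numerator and denominator by -1 + 3*sqrt(21).
Denominator becomes -188; numerator becomes 12*sqrt(21) + 184.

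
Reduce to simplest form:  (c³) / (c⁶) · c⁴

c

Quotient: (c^-3)
Multiply by c⁴: add exponents.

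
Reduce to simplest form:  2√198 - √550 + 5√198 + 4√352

32*√22

2√198 = 6*√22; √550 = 5*√22; 5√198 = 15*√22; 4√352 = 16*√22
Combine: (6 - 5 + 15 + 16)·√22 = 32*√22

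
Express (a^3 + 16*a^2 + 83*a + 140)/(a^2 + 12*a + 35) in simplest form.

Factor: a^3 + 16*a^2 + 83*a + 140 = (a + 5)*(a + 4)*(a + 7);  a^2 + 12*a + 35 = (a + 5)*(a + 7)
Cancel the common factors (a + 7), (a + 5).

a + 4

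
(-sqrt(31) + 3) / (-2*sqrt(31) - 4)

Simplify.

(-5*sqrt(31) + 37)/54

Multiply numerator and denominator by -4 + 2*sqrt(31).
Denominator becomes -108; numerator becomes -74 + 10*sqrt(31).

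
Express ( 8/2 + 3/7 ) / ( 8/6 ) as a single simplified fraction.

Numerator: 8/2 + 3/7 = 31/7
Denominator: 8/6 = 4/3
Divide: (31/7) · (3/4) = 93/28

93/28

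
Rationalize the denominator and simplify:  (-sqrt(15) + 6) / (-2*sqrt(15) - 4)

(-8*sqrt(15) + 27)/22

Multiply numerator and denominator by -4 + 2*sqrt(15).
Denominator becomes -44; numerator becomes -54 + 16*sqrt(15).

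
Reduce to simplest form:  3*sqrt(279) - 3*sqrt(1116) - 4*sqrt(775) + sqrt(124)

3*sqrt(279) = 9*sqrt(31); 3*sqrt(1116) = 18*sqrt(31); 4*sqrt(775) = 20*sqrt(31); sqrt(124) = 2*sqrt(31)
Combine: (9 - 18 - 20 + 2)·sqrt(31) = -27*sqrt(31)

-27*sqrt(31)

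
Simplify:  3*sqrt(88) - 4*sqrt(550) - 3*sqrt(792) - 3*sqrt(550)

3*sqrt(88) = 6*sqrt(22); 4*sqrt(550) = 20*sqrt(22); 3*sqrt(792) = 18*sqrt(22); 3*sqrt(550) = 15*sqrt(22)
Combine: (6 - 20 - 18 - 15)·sqrt(22) = -47*sqrt(22)

-47*sqrt(22)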